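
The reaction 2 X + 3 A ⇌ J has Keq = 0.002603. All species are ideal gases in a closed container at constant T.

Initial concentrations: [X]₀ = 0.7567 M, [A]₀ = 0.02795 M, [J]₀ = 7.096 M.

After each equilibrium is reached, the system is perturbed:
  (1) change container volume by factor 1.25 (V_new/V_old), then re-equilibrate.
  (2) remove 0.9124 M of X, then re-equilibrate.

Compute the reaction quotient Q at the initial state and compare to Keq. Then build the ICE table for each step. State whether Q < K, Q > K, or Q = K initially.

Q₀ = 5.6757e+05 vs Keq = 0.002603 ⇒ Q>K, reverse
Step 1:
                    X           A           J
  init         0.7567     0.02795       7.096
  Δ              3.32        4.98       -1.66
  eq            4.077       5.008       5.436
  solve Keq expr → x = -1.66; check Q = 0.002603
Then change container volume by factor 1.25 (V_new/V_old).
Step 2:
                    X           A           J
  init          3.262       4.007       4.349
  Δ            0.5209      0.7814     -0.2605
  eq            3.783       4.788       4.088
  solve Keq expr → x = -0.2605; check Q = 0.002603
Then remove 0.9124 M of X.
Step 3:
                    X           A           J
  init           2.87       4.788       4.088
  Δ            0.3288      0.4932     -0.1644
  eq            3.199       5.281       3.924
  solve Keq expr → x = -0.1644; check Q = 0.002603

Q₀ = 5.6757e+05; Q > K (proceeds reverse)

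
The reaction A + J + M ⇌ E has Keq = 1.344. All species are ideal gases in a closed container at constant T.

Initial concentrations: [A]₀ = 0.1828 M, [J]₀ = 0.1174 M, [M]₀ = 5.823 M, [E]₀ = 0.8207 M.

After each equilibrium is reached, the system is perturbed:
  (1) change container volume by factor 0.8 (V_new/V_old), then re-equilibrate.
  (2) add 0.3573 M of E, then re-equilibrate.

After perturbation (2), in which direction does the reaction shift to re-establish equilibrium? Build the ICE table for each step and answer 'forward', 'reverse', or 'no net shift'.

Q₀ = 6.567 vs Keq = 1.344 ⇒ Q>K, reverse
Step 1:
                  A         J         M         E
  I          0.1828    0.1174     5.823    0.8207
  C          0.1426    0.1426    0.1426   -0.1426
  E          0.3254      0.26     5.966    0.6781
  solve Keq expr → x = -0.1426; check Q = 1.344
Then change container volume by factor 0.8 (V_new/V_old).
Step 2:
                  A         J         M         E
  I          0.4067    0.3249     7.457    0.8477
  C        -0.06077  -0.06077  -0.06077   0.06077
  E          0.3459    0.2642     7.396    0.9084
  solve Keq expr → x = 0.06077; check Q = 1.344
Then add 0.3573 M of E.
Step 3:
                  A         J         M         E
  I          0.3459    0.2642     7.396     1.266
  C         0.04646   0.04646   0.04646  -0.04646
  E          0.3924    0.3106     7.443     1.219
  solve Keq expr → x = -0.04646; check Q = 1.344

Direction: reverse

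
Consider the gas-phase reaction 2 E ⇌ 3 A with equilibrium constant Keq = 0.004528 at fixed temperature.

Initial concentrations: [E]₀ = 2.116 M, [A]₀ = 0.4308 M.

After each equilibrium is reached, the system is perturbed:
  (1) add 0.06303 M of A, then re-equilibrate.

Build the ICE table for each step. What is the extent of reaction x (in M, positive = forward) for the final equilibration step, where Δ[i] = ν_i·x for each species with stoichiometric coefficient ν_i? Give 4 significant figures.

x = -0.01989 M

Q₀ = 0.01786 vs Keq = 0.004528 ⇒ Q>K, reverse
Step 1:
                  E         A
  I           2.116    0.4308
  C         0.09975   -0.1496
  E           2.216    0.2812
  solve Keq expr → x = -0.04987; check Q = 0.004528
Then add 0.06303 M of A.
Step 2:
                  E         A
  I           2.216    0.3442
  C         0.03978  -0.05967
  E           2.256    0.2845
  solve Keq expr → x = -0.01989; check Q = 0.004528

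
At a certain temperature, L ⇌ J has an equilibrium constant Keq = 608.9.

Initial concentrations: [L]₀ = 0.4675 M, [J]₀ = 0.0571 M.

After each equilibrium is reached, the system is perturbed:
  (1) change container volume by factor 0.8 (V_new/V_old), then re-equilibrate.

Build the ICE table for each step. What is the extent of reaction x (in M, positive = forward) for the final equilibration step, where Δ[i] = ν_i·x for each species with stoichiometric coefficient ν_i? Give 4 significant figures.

Q₀ = 0.1221 vs Keq = 608.9 ⇒ Q<K, forward
Step 1:
                  L         J
  Initial    0.4675    0.0571
  Change    -0.4666    0.4666
  Equil   8.6014e-04    0.5237
  solve Keq expr → x = 0.4666; check Q = 608.9
Then change container volume by factor 0.8 (V_new/V_old).
Step 2:
                  L         J
  Initial  0.001075    0.6547
  Change          0         0
  Equil    0.001075    0.6547
  solve Keq expr → x = 0; check Q = 608.9

x = 0 M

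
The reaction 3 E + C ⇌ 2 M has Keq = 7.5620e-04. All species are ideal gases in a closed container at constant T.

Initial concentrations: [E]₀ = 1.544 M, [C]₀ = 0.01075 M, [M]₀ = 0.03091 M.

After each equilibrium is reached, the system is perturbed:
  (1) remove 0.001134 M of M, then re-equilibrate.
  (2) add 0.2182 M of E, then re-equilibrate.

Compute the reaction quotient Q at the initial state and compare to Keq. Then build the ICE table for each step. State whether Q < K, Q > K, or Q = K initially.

Q₀ = 0.02415; Q > K (proceeds reverse)

Q₀ = 0.02415 vs Keq = 7.5620e-04 ⇒ Q>K, reverse
Step 1:
                  E         C         M
  I           1.544   0.01075   0.03091
  C         0.03419    0.0114   -0.0228
  E           1.578   0.02215  0.008114
  solve Keq expr → x = -0.0114; check Q = 7.5620e-04
Then remove 0.001134 M of M.
Step 2:
                  E         C         M
  I           1.578   0.02215   0.00698
  C       -0.001541 -5.1379e-04  0.001028
  E           1.577   0.02163  0.008007
  solve Keq expr → x = 5.1379e-04; check Q = 7.5620e-04
Then add 0.2182 M of E.
Step 3:
                  E         C         M
  I           1.795   0.02163  0.008007
  C       -0.002291 -7.6354e-04  0.001527
  E           1.793   0.02087  0.009535
  solve Keq expr → x = 7.6354e-04; check Q = 7.5620e-04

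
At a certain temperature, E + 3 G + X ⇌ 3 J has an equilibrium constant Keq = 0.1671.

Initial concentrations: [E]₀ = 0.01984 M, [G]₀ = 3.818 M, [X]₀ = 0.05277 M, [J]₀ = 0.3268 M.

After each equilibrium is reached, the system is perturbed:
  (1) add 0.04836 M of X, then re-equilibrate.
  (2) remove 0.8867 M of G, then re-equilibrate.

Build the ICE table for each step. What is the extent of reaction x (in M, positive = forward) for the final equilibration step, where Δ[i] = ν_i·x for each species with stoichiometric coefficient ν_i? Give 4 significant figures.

Q₀ = 0.599 vs Keq = 0.1671 ⇒ Q>K, reverse
Step 1:
                    E           G           X           J
  init        0.01984       3.818     0.05277      0.3268
  Δ           0.01479     0.04437     0.01479    -0.04437
  eq          0.03463       3.862     0.06756      0.2824
  solve Keq expr → x = -0.01479; check Q = 0.1671
Then add 0.04836 M of X.
Step 2:
                    E           G           X           J
  init        0.03463       3.862      0.1159      0.2824
  Δ         -0.007261    -0.02178   -0.007261     0.02178
  eq          0.02737       3.841      0.1087      0.3042
  solve Keq expr → x = 0.007261; check Q = 0.1671
Then remove 0.8867 M of G.
Step 3:
                    E           G           X           J
  init        0.02737       2.954      0.1087      0.3042
  Δ           0.01065     0.03196     0.01065    -0.03196
  eq          0.03802       2.986      0.1193      0.2723
  solve Keq expr → x = -0.01065; check Q = 0.1671

x = -0.01065 M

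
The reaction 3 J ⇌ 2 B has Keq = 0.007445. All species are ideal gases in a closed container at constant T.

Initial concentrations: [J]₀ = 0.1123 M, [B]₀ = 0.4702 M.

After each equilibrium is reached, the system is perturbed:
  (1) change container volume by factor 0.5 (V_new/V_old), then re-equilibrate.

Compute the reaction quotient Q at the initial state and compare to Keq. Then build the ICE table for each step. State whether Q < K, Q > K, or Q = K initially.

Q₀ = 156.1; Q > K (proceeds reverse)

Q₀ = 156.1 vs Keq = 0.007445 ⇒ Q>K, reverse
Step 1:
                  J         B
  I          0.1123    0.4702
  C          0.6236   -0.4157
  E          0.7359   0.05447
  solve Keq expr → x = -0.2079; check Q = 0.007445
Then change container volume by factor 0.5 (V_new/V_old).
Step 2:
                  J         B
  I           1.472    0.1089
  C        -0.05488   0.03659
  E           1.417    0.1455
  solve Keq expr → x = 0.01829; check Q = 0.007445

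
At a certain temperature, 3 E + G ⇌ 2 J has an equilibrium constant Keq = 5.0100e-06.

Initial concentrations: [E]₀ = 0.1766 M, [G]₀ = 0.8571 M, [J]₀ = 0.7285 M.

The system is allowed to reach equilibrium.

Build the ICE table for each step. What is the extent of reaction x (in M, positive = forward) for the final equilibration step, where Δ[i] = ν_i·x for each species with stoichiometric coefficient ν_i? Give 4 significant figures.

Q₀ = 112.4 vs Keq = 5.0100e-06 ⇒ Q>K, reverse
Step 1:
                   E          G          J
  init        0.1766     0.8571     0.7285
  Δ            1.087     0.3625     -0.725
  eq           1.264       1.22   0.003513
  solve Keq expr → x = -0.3625; check Q = 5.0100e-06

x = -0.3625 M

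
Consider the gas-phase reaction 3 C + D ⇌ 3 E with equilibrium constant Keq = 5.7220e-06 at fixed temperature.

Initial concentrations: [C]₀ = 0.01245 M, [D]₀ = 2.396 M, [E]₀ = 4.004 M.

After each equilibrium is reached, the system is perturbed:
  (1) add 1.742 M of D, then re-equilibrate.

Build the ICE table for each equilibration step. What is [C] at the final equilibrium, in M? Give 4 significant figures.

Q₀ = 1.3883e+07 vs Keq = 5.7220e-06 ⇒ Q>K, reverse
Step 1:
                    C           D           E
  init        0.01245       2.396       4.004
  Δ             3.896       1.299      -3.896
  eq            3.908       3.695      0.1081
  solve Keq expr → x = -1.299; check Q = 5.7220e-06
Then add 1.742 M of D.
Step 2:
                    C           D           E
  init          3.908       5.437      0.1081
  Δ          -0.01436   -0.004788     0.01436
  eq            3.894       5.432      0.1224
  solve Keq expr → x = 0.004788; check Q = 5.7220e-06

[C]_eq = 3.894 M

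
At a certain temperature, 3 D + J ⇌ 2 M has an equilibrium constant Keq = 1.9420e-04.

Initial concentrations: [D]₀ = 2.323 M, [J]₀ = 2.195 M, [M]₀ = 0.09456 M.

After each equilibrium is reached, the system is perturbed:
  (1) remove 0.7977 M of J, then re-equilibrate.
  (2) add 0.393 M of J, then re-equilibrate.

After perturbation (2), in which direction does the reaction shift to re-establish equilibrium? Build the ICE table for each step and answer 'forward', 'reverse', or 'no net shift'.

Direction: forward

Q₀ = 3.2496e-04 vs Keq = 1.9420e-04 ⇒ Q>K, reverse
Step 1:
                    D           J           M
  I             2.323       2.195     0.09456
  C           0.02982     0.00994    -0.01988
  E             2.353       2.205     0.07468
  solve Keq expr → x = -0.00994; check Q = 1.9420e-04
Then remove 0.7977 M of J.
Step 2:
                    D           J           M
  I             2.353       1.407     0.07468
  C            0.0211    0.007032    -0.01406
  E             2.374       1.414     0.06062
  solve Keq expr → x = -0.007032; check Q = 1.9420e-04
Then add 0.393 M of J.
Step 3:
                    D           J           M
  I             2.374       1.807     0.06062
  C          -0.01104    -0.00368     0.00736
  E             2.363       1.804     0.06798
  solve Keq expr → x = 0.00368; check Q = 1.9420e-04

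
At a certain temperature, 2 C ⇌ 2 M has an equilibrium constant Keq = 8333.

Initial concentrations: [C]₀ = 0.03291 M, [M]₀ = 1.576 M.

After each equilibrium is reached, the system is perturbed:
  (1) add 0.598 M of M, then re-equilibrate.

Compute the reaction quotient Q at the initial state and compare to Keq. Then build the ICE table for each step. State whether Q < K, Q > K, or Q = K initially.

Q₀ = 2293 vs Keq = 8333 ⇒ Q<K, forward
Step 1:
                  C         M
  Initial   0.03291     1.576
  Change   -0.01548   0.01548
  Equil     0.01743     1.591
  solve Keq expr → x = 0.007738; check Q = 8333
Then add 0.598 M of M.
Step 2:
                  C         M
  Initial   0.01743     2.189
  Change    0.00648  -0.00648
  Equil     0.02391     2.183
  solve Keq expr → x = -0.00324; check Q = 8333

Q₀ = 2293; Q < K (proceeds forward)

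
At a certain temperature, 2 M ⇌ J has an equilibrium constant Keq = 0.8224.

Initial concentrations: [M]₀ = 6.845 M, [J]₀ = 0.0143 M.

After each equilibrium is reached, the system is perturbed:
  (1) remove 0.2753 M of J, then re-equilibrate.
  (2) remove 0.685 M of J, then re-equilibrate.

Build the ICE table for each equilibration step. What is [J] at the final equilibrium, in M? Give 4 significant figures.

Q₀ = 3.0520e-04 vs Keq = 0.8224 ⇒ Q<K, forward
Step 1:
                   M          J
  init         6.845     0.0143
  Δ           -5.082      2.541
  eq           1.763      2.555
  solve Keq expr → x = 2.541; check Q = 0.8224
Then remove 0.2753 M of J.
Step 2:
                   M          J
  init         1.763       2.28
  Δ         -0.08264    0.04132
  eq            1.68      2.321
  solve Keq expr → x = 0.04132; check Q = 0.8224
Then remove 0.685 M of J.
Step 3:
                   M          J
  init          1.68      1.636
  Δ          -0.2224     0.1112
  eq           1.458      1.748
  solve Keq expr → x = 0.1112; check Q = 0.8224

[J]_eq = 1.748 M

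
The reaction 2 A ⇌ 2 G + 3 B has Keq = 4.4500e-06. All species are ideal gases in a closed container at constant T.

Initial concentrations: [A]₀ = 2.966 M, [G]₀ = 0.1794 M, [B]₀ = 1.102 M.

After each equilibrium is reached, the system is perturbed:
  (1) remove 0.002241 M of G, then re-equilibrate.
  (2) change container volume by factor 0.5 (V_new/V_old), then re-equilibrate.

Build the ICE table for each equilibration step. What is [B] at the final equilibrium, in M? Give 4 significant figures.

Q₀ = 0.004896 vs Keq = 4.4500e-06 ⇒ Q>K, reverse
Step 1:
                    A           G           B
  Initial       2.966      0.1794       1.102
  Change       0.1709     -0.1709     -0.2563
  Equil         3.137    0.008509      0.8457
  solve Keq expr → x = -0.08545; check Q = 4.4500e-06
Then remove 0.002241 M of G.
Step 2:
                    A           G           B
  Initial       3.137    0.006268      0.8457
  Change    -0.002186    0.002186    0.003279
  Equil         3.135    0.008454      0.8489
  solve Keq expr → x = 0.001093; check Q = 4.4500e-06
Then change container volume by factor 0.5 (V_new/V_old).
Step 3:
                    A           G           B
  Initial       6.269     0.01691       1.698
  Change      0.01083    -0.01083    -0.01625
  Equil          6.28    0.006075       1.682
  solve Keq expr → x = -0.005416; check Q = 4.4500e-06

[B]_eq = 1.682 M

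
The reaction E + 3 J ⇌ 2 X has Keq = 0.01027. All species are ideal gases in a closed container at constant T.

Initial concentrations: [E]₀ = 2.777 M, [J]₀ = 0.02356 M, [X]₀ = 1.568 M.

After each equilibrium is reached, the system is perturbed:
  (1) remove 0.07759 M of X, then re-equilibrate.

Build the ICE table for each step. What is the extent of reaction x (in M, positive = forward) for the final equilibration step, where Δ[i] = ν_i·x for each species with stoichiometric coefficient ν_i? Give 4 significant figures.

x = 0.02465 M

Q₀ = 6.7700e+04 vs Keq = 0.01027 ⇒ Q>K, reverse
Step 1:
                   E          J          X
  init         2.777    0.02356      1.568
  Δ           0.5715      1.715     -1.143
  eq           3.349      1.738     0.4249
  solve Keq expr → x = -0.5715; check Q = 0.01027
Then remove 0.07759 M of X.
Step 2:
                   E          J          X
  init         3.349      1.738     0.3474
  Δ         -0.02465   -0.07394     0.0493
  eq           3.324      1.664     0.3967
  solve Keq expr → x = 0.02465; check Q = 0.01027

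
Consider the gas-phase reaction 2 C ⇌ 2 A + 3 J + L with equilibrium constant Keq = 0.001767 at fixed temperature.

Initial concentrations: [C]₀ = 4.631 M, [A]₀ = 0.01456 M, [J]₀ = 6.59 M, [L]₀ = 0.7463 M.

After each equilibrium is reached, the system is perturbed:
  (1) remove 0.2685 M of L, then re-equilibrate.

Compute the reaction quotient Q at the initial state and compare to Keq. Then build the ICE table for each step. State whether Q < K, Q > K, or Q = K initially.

Q₀ = 0.002111; Q > K (proceeds reverse)

Q₀ = 0.002111 vs Keq = 0.001767 ⇒ Q>K, reverse
Step 1:
                   C          A          J          L
  Initial      4.631    0.01456       6.59     0.7463
  Change    0.001225  -0.001225  -0.001838 -6.1265e-04
  Equil        4.632    0.01333      6.588     0.7457
  solve Keq expr → x = -6.1265e-04; check Q = 0.001767
Then remove 0.2685 M of L.
Step 2:
                   C          A          J          L
  Initial      4.632    0.01333      6.588     0.4772
  Change   -0.003276   0.003276   0.004914   0.001638
  Equil        4.629    0.01661      6.593     0.4788
  solve Keq expr → x = 0.001638; check Q = 0.001767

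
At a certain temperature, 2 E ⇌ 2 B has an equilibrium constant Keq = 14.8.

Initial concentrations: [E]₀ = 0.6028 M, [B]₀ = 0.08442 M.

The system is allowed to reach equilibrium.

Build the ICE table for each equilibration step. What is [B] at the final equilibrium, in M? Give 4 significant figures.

[B]_eq = 0.5454 M

Q₀ = 0.01961 vs Keq = 14.8 ⇒ Q<K, forward
Step 1:
                   E          B
  I           0.6028    0.08442
  C           -0.461      0.461
  E           0.1418     0.5454
  solve Keq expr → x = 0.2305; check Q = 14.8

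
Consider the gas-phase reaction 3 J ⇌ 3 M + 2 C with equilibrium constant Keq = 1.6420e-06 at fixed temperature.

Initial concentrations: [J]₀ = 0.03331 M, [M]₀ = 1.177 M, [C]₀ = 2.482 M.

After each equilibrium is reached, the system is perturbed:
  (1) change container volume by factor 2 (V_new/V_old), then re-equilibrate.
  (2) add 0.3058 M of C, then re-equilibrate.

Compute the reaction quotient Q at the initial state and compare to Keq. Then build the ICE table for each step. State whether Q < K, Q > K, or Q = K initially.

Q₀ = 2.7177e+05 vs Keq = 1.6420e-06 ⇒ Q>K, reverse
Step 1:
                   J          M          C
  init       0.03331      1.177      2.482
  Δ            1.167     -1.167     -0.778
  eq             1.2   0.009927      1.704
  solve Keq expr → x = -0.389; check Q = 1.6420e-06
Then change container volume by factor 2 (V_new/V_old).
Step 2:
                   J          M          C
  init        0.6002   0.004963      0.852
  Δ        -0.002866   0.002866   0.001911
  eq          0.5973    0.00783     0.8539
  solve Keq expr → x = 9.5539e-04; check Q = 1.6420e-06
Then add 0.3058 M of C.
Step 3:
                   J          M          C
  init        0.5973    0.00783       1.16
  Δ         0.001427  -0.001427 -9.5103e-04
  eq          0.5988   0.006403      1.159
  solve Keq expr → x = -4.7552e-04; check Q = 1.6420e-06

Q₀ = 2.7177e+05; Q > K (proceeds reverse)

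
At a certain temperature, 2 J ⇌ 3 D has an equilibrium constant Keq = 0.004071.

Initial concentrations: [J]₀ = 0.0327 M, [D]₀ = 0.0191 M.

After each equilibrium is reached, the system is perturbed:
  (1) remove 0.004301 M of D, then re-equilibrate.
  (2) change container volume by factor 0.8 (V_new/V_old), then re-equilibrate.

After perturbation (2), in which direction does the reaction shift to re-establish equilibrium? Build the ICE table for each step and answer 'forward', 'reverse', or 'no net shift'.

Direction: reverse

Q₀ = 0.006516 vs Keq = 0.004071 ⇒ Q>K, reverse
Step 1:
                  J         D
  init       0.0327    0.0191
  Δ        0.001514 -0.002272
  eq        0.03421   0.01683
  solve Keq expr → x = -7.5723e-04; check Q = 0.004071
Then remove 0.004301 M of D.
Step 2:
                  J         D
  init      0.03421   0.01253
  Δ       -0.002348  0.003522
  eq        0.03187   0.01605
  solve Keq expr → x = 0.001174; check Q = 0.004071
Then change container volume by factor 0.8 (V_new/V_old).
Step 3:
                  J         D
  init      0.03983   0.02006
  Δ       7.9422e-04 -0.001191
  eq        0.04063   0.01887
  solve Keq expr → x = -3.9711e-04; check Q = 0.004071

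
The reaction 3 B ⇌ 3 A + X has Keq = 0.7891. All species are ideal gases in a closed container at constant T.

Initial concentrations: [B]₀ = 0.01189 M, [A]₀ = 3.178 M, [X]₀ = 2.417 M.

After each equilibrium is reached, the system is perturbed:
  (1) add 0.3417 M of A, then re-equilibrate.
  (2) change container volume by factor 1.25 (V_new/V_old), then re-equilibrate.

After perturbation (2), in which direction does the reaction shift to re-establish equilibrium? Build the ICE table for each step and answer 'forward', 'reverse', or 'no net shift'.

Direction: forward

Q₀ = 4.6152e+07 vs Keq = 0.7891 ⇒ Q>K, reverse
Step 1:
                   B          A          X
  Initial    0.01189      3.178      2.417
  Change       1.803     -1.803    -0.6011
  Equil        1.815      1.375      1.816
  solve Keq expr → x = -0.6011; check Q = 0.7891
Then add 0.3417 M of A.
Step 2:
                   B          A          X
  Initial      1.815      1.717      1.816
  Change      0.1845    -0.1845   -0.06149
  Equil            2      1.532      1.754
  solve Keq expr → x = -0.06149; check Q = 0.7891
Then change container volume by factor 1.25 (V_new/V_old).
Step 3:
                   B          A          X
  Initial        1.6      1.226      1.404
  Change    -0.04914    0.04914    0.01638
  Equil        1.551      1.275       1.42
  solve Keq expr → x = 0.01638; check Q = 0.7891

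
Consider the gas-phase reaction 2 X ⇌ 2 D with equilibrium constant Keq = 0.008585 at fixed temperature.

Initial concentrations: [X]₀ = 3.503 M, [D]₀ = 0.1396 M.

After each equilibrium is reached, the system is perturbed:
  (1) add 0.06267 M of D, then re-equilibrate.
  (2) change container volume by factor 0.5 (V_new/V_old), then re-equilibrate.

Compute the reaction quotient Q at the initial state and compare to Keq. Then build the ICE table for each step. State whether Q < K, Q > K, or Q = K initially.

Q₀ = 0.001588; Q < K (proceeds forward)

Q₀ = 0.001588 vs Keq = 0.008585 ⇒ Q<K, forward
Step 1:
                  X         D
  Initial     3.503    0.1396
  Change    -0.1693    0.1693
  Equil       3.334    0.3089
  solve Keq expr → x = 0.08464; check Q = 0.008585
Then add 0.06267 M of D.
Step 2:
                  X         D
  Initial     3.334    0.3716
  Change    0.05736  -0.05736
  Equil       3.391    0.3142
  solve Keq expr → x = -0.02868; check Q = 0.008585
Then change container volume by factor 0.5 (V_new/V_old).
Step 3:
                  X         D
  Initial     6.782    0.6284
  Change          0         0
  Equil       6.782    0.6284
  solve Keq expr → x = 0; check Q = 0.008585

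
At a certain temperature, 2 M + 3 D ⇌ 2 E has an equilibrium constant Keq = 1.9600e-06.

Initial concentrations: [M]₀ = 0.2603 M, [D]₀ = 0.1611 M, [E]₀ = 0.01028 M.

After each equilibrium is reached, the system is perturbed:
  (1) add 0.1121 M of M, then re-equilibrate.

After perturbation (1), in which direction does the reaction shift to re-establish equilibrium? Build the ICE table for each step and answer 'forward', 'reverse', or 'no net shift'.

Direction: forward

Q₀ = 0.373 vs Keq = 1.9600e-06 ⇒ Q>K, reverse
Step 1:
                    M           D           E
  Initial      0.2603      0.1611     0.01028
  Change      0.01025     0.01538    -0.01025
  Equil        0.2706      0.1765  2.8081e-05
  solve Keq expr → x = -0.005126; check Q = 1.9600e-06
Then add 0.1121 M of M.
Step 2:
                    M           D           E
  Initial      0.3827      0.1765  2.8081e-05
  Change  -1.1628e-05 -1.7442e-05  1.1628e-05
  Equil        0.3826      0.1765  3.9709e-05
  solve Keq expr → x = 5.8140e-06; check Q = 1.9600e-06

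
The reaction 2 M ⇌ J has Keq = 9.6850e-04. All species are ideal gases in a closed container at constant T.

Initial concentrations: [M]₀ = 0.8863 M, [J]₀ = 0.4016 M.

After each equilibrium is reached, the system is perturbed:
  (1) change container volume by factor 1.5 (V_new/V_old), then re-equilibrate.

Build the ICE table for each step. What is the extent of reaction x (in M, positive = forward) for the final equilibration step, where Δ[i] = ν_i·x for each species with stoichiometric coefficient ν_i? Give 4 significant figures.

x = -6.0770e-04 M

Q₀ = 0.5112 vs Keq = 9.6850e-04 ⇒ Q>K, reverse
Step 1:
                    M           J
  I            0.8863      0.4016
  C            0.7977     -0.3989
  E             1.684    0.002747
  solve Keq expr → x = -0.3989; check Q = 9.6850e-04
Then change container volume by factor 1.5 (V_new/V_old).
Step 2:
                    M           J
  I             1.123    0.001831
  C          0.001215 -6.0770e-04
  E             1.124    0.001223
  solve Keq expr → x = -6.0770e-04; check Q = 9.6850e-04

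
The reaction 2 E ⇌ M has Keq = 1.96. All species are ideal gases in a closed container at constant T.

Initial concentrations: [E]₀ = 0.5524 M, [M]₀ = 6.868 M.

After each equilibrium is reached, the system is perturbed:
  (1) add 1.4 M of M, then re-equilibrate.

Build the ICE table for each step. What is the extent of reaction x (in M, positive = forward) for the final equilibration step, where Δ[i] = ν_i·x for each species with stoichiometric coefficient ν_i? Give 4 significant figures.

x = -0.08917 M

Q₀ = 22.51 vs Keq = 1.96 ⇒ Q>K, reverse
Step 1:
                   E          M
  I           0.5524      6.868
  C            1.233    -0.6167
  E            1.786      6.251
  solve Keq expr → x = -0.6167; check Q = 1.96
Then add 1.4 M of M.
Step 2:
                   E          M
  I            1.786      7.651
  C           0.1783   -0.08917
  E            1.964      7.562
  solve Keq expr → x = -0.08917; check Q = 1.96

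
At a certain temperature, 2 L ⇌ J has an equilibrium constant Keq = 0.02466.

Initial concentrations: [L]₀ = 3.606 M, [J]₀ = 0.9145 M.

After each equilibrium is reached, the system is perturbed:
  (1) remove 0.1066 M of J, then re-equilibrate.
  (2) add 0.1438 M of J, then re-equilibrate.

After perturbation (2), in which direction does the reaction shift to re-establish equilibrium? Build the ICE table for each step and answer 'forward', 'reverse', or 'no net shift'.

Q₀ = 0.07033 vs Keq = 0.02466 ⇒ Q>K, reverse
Step 1:
                   L          J
  I            3.606     0.9145
  C           0.8498    -0.4249
  E            4.456     0.4896
  solve Keq expr → x = -0.4249; check Q = 0.02466
Then remove 0.1066 M of J.
Step 2:
                   L          J
  I            4.456      0.383
  C          -0.1489    0.07443
  E            4.307     0.4574
  solve Keq expr → x = 0.07443; check Q = 0.02466
Then add 0.1438 M of J.
Step 3:
                   L          J
  I            4.307     0.6012
  C           0.2005    -0.1002
  E            4.507      0.501
  solve Keq expr → x = -0.1002; check Q = 0.02466

Direction: reverse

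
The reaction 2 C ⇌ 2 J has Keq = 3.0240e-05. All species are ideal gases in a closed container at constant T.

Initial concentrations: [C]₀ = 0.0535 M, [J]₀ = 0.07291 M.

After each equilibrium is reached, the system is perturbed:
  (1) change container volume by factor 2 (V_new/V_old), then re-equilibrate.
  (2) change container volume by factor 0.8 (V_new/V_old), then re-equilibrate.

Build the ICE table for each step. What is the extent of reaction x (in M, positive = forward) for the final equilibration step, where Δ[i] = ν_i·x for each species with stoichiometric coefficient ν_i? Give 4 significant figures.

x = 0 M

Q₀ = 1.857 vs Keq = 3.0240e-05 ⇒ Q>K, reverse
Step 1:
                   C          J
  Initial     0.0535    0.07291
  Change     0.07222   -0.07222
  Equil       0.1257 6.9134e-04
  solve Keq expr → x = -0.03611; check Q = 3.0240e-05
Then change container volume by factor 2 (V_new/V_old).
Step 2:
                   C          J
  Initial    0.06286 3.4567e-04
  Change           0          0
  Equil      0.06286 3.4567e-04
  solve Keq expr → x = 0; check Q = 3.0240e-05
Then change container volume by factor 0.8 (V_new/V_old).
Step 3:
                   C          J
  Initial    0.07857 4.3209e-04
  Change           0          0
  Equil      0.07857 4.3209e-04
  solve Keq expr → x = 0; check Q = 3.0240e-05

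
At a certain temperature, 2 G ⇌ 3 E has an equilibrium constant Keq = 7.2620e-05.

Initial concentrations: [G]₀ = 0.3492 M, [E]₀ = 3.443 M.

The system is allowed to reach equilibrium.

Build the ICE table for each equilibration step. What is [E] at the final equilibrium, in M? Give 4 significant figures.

[E]_eq = 0.07873 M

Q₀ = 334.7 vs Keq = 7.2620e-05 ⇒ Q>K, reverse
Step 1:
                   G          E
  init        0.3492      3.443
  Δ            2.243     -3.364
  eq           2.592    0.07873
  solve Keq expr → x = -1.121; check Q = 7.2620e-05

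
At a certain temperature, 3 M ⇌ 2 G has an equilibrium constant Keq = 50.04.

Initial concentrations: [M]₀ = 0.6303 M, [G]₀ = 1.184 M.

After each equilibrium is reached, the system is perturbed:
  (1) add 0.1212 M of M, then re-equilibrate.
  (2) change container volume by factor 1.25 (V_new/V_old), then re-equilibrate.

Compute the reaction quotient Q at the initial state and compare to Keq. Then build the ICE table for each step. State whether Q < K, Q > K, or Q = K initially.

Q₀ = 5.598 vs Keq = 50.04 ⇒ Q<K, forward
Step 1:
                  M         G
  Initial    0.6303     1.184
  Change    -0.2939     0.196
  Equil      0.3364      1.38
  solve Keq expr → x = 0.09798; check Q = 50.04
Then add 0.1212 M of M.
Step 2:
                  M         G
  Initial    0.4576      1.38
  Change    -0.1094   0.07296
  Equil      0.3481     1.453
  solve Keq expr → x = 0.03648; check Q = 50.04
Then change container volume by factor 1.25 (V_new/V_old).
Step 3:
                  M         G
  Initial    0.2785     1.162
  Change    0.01929  -0.01286
  Equil      0.2978     1.149
  solve Keq expr → x = -0.006429; check Q = 50.04

Q₀ = 5.598; Q < K (proceeds forward)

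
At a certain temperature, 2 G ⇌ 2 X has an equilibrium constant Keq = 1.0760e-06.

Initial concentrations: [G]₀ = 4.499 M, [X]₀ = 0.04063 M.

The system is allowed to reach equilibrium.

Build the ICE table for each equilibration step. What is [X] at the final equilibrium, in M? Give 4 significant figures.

[X]_eq = 0.004704 M

Q₀ = 8.1557e-05 vs Keq = 1.0760e-06 ⇒ Q>K, reverse
Step 1:
                   G          X
  I            4.499    0.04063
  C          0.03593   -0.03593
  E            4.535   0.004704
  solve Keq expr → x = -0.01796; check Q = 1.0760e-06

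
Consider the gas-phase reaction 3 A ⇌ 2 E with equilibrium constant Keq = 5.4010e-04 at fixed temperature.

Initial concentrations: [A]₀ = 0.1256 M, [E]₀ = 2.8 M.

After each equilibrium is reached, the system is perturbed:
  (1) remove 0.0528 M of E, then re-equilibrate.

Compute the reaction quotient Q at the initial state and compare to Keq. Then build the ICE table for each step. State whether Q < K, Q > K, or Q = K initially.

Q₀ = 3957 vs Keq = 5.4010e-04 ⇒ Q>K, reverse
Step 1:
                  A         E
  init       0.1256       2.8
  Δ           3.917    -2.611
  eq          4.042    0.1889
  solve Keq expr → x = -1.306; check Q = 5.4010e-04
Then remove 0.0528 M of E.
Step 2:
                  A         E
  init        4.042    0.1361
  Δ         -0.0717    0.0478
  eq          3.971    0.1839
  solve Keq expr → x = 0.0239; check Q = 5.4010e-04

Q₀ = 3957; Q > K (proceeds reverse)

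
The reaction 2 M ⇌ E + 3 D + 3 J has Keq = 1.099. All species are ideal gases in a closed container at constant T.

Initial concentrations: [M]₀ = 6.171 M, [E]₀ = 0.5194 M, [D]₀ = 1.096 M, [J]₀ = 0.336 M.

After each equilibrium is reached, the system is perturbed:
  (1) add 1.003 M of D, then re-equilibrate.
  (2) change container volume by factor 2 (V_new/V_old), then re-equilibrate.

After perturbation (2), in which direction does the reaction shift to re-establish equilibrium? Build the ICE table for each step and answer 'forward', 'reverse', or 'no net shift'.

Q₀ = 6.8115e-04 vs Keq = 1.099 ⇒ Q<K, forward
Step 1:
                    M           E           D           J
  Initial       6.171      0.5194       1.096       0.336
  Change      -0.7592      0.3796       1.139       1.139
  Equil         5.412       0.899       2.235       1.475
  solve Keq expr → x = 0.3796; check Q = 1.099
Then add 1.003 M of D.
Step 2:
                    M           E           D           J
  Initial       5.412       0.899       3.238       1.475
  Change       0.1917    -0.09587     -0.2876     -0.2876
  Equil         5.604      0.8031        2.95       1.187
  solve Keq expr → x = -0.09587; check Q = 1.099
Then change container volume by factor 2 (V_new/V_old).
Step 3:
                    M           E           D           J
  Initial       2.802      0.4016       1.475      0.5936
  Change      -0.3529      0.1764      0.5293      0.5293
  Equil         2.449       0.578       2.004       1.123
  solve Keq expr → x = 0.1764; check Q = 1.099

Direction: forward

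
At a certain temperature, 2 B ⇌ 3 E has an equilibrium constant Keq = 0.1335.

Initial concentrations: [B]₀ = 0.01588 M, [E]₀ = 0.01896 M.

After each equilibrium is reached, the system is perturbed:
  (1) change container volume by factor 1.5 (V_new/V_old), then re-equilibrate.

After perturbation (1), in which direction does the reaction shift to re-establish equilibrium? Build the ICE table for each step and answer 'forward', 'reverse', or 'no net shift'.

Q₀ = 0.02703 vs Keq = 0.1335 ⇒ Q<K, forward
Step 1:
                    B           E
  Initial     0.01588     0.01896
  Change    -0.004549    0.006823
  Equil       0.01133     0.02578
  solve Keq expr → x = 0.002274; check Q = 0.1335
Then change container volume by factor 1.5 (V_new/V_old).
Step 2:
                    B           E
  Initial    0.007554     0.01719
  Change  -7.6138e-04    0.001142
  Equil      0.006793     0.01833
  solve Keq expr → x = 3.8069e-04; check Q = 0.1335

Direction: forward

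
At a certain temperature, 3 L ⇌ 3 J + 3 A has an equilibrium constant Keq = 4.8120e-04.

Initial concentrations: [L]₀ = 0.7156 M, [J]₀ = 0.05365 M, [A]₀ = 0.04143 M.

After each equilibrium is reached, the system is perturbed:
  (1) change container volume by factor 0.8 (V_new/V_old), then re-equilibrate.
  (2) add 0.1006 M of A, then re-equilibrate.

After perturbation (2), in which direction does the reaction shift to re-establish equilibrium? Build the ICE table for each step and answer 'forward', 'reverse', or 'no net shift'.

Direction: reverse

Q₀ = 2.9967e-08 vs Keq = 4.8120e-04 ⇒ Q<K, forward
Step 1:
                    L           J           A
  I            0.7156     0.05365     0.04143
  C            -0.161       0.161       0.161
  E            0.5546      0.2147      0.2024
  solve Keq expr → x = 0.05367; check Q = 4.8120e-04
Then change container volume by factor 0.8 (V_new/V_old).
Step 2:
                    L           J           A
  I            0.6932      0.2683      0.2531
  C           0.02357    -0.02357    -0.02357
  E            0.7168      0.2448      0.2295
  solve Keq expr → x = -0.007857; check Q = 4.8120e-04
Then add 0.1006 M of A.
Step 3:
                    L           J           A
  I            0.7168      0.2448      0.3301
  C           0.04017    -0.04017    -0.04017
  E             0.757      0.2046      0.2899
  solve Keq expr → x = -0.01339; check Q = 4.8120e-04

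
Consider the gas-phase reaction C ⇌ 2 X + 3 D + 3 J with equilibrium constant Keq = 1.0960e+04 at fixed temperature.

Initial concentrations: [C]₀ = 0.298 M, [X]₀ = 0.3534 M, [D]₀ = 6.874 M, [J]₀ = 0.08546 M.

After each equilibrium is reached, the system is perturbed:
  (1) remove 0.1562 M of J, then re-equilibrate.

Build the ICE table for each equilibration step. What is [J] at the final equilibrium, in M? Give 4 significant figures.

[J]_eq = 0.7742 M

Q₀ = 0.08496 vs Keq = 1.0960e+04 ⇒ Q<K, forward
Step 1:
                   C          X          D          J
  Initial      0.298     0.3534      6.874    0.08546
  Change     -0.2731     0.5462     0.8193     0.8193
  Equil       0.0249     0.8996      7.693     0.9048
  solve Keq expr → x = 0.2731; check Q = 1.0960e+04
Then remove 0.1562 M of J.
Step 2:
                   C          X          D          J
  Initial     0.0249     0.8996      7.693     0.7486
  Change    -0.00854    0.01708    0.02562    0.02562
  Equil      0.01636     0.9167      7.719     0.7742
  solve Keq expr → x = 0.00854; check Q = 1.0960e+04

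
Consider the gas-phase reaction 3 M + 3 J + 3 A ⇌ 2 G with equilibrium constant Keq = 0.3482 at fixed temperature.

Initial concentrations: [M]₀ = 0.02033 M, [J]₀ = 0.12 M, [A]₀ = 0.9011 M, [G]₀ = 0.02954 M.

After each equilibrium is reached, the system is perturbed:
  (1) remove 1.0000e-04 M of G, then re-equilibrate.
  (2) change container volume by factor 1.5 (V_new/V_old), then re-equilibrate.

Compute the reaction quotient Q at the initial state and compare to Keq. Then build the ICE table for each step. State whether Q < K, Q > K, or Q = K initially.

Q₀ = 8.2138e+04 vs Keq = 0.3482 ⇒ Q>K, reverse
Step 1:
                   M          J          A          G
  init       0.02033       0.12     0.9011    0.02954
  Δ          0.04345    0.04345    0.04345   -0.02896
  eq         0.06378     0.1634     0.9445 5.7648e-04
  solve Keq expr → x = -0.01448; check Q = 0.3482
Then remove 1.0000e-04 M of G.
Step 2:
                   M          J          A          G
  init       0.06378     0.1634     0.9445 4.7648e-04
  Δ       -1.4569e-04 -1.4569e-04 -1.4569e-04 9.7125e-05
  eq         0.06363     0.1633     0.9444 5.7361e-04
  solve Keq expr → x = 4.8563e-05; check Q = 0.3482
Then change container volume by factor 1.5 (V_new/V_old).
Step 3:
                   M          J          A          G
  init       0.04242     0.1089     0.6296 3.8240e-04
  Δ       4.3173e-04 4.3173e-04 4.3173e-04 -2.8782e-04
  eq         0.04285     0.1093       0.63 9.4586e-05
  solve Keq expr → x = -1.4391e-04; check Q = 0.3482

Q₀ = 8.2138e+04; Q > K (proceeds reverse)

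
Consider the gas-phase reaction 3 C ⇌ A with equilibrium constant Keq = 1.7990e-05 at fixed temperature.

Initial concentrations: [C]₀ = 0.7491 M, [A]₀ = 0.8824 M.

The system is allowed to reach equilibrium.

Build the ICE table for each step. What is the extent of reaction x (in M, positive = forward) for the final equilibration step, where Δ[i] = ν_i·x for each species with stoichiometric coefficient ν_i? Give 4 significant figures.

x = -0.8817 M

Q₀ = 2.099 vs Keq = 1.7990e-05 ⇒ Q>K, reverse
Step 1:
                   C          A
  I           0.7491     0.8824
  C            2.645    -0.8817
  E            3.394 7.0346e-04
  solve Keq expr → x = -0.8817; check Q = 1.7990e-05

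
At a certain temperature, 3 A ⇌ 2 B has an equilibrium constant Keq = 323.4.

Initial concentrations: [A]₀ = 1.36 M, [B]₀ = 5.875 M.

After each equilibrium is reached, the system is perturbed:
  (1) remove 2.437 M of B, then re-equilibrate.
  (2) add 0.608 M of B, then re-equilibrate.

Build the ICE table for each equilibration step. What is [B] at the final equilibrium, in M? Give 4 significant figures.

[B]_eq = 4.681 M

Q₀ = 13.72 vs Keq = 323.4 ⇒ Q<K, forward
Step 1:
                  A         B
  Initial      1.36     5.875
  Change    -0.8554    0.5703
  Equil      0.5046     6.445
  solve Keq expr → x = 0.2851; check Q = 323.4
Then remove 2.437 M of B.
Step 2:
                  A         B
  Initial    0.5046     4.008
  Change    -0.1316   0.08774
  Equil       0.373     4.096
  solve Keq expr → x = 0.04387; check Q = 323.4
Then add 0.608 M of B.
Step 3:
                  A         B
  Initial     0.373     4.704
  Change    0.03471  -0.02314
  Equil      0.4077     4.681
  solve Keq expr → x = -0.01157; check Q = 323.4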